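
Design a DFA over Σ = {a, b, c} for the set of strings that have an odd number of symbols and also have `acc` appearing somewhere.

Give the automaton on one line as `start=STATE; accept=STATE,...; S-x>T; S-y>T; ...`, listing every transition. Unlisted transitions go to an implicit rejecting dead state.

Build one automaton per condition and run them in lockstep. The first has 2 states tracking the input length modulo 2; the second has 4 states tracking whether and how much of `acc` has been seen. A product state is a pair (one from each), accepting exactly when both do.
An 8-state machine:
        a   b   c  
>  S0   S1  S2  S2 
   S1   S3  S0  S4 
   S2   S3  S0  S0 
   S3   S1  S2  S5 
   S4   S1  S2  S6 
   S5   S3  S0  S7 
 * S6   S7  S7  S7 
   S7   S6  S6  S6 
(> = start, * = accepting)

start=S0; accept=S6; S0-a>S1; S0-b>S2; S0-c>S2; S1-a>S3; S1-b>S0; S1-c>S4; S2-a>S3; S2-b>S0; S2-c>S0; S3-a>S1; S3-b>S2; S3-c>S5; S4-a>S1; S4-b>S2; S4-c>S6; S5-a>S3; S5-b>S0; S5-c>S7; S6-a>S7; S6-b>S7; S6-c>S7; S7-a>S6; S7-b>S6; S7-c>S6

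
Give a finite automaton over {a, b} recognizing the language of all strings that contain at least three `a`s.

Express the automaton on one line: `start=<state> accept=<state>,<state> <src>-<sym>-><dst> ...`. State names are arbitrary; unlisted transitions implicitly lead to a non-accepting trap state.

Only the number of `a`s matters, and only up to 4. Make a chain q0 → q1 → q2 → q3 → q4 advanced by each `a` (with q4 absorbing); every other symbol self-loops. The accepting set is {q3, q4}.
A 5-state machine:
        a   b  
>  q0   q1  q0 
   q1   q2  q1 
   q2   q3  q2 
 * q3   q4  q3 
 * q4   q4  q4 
(> = start, * = accepting)

start=q0 accept=q3,q4 q0-a->q1 q0-b->q0 q1-a->q2 q1-b->q1 q2-a->q3 q2-b->q2 q3-a->q4 q3-b->q3 q4-a->q4 q4-b->q4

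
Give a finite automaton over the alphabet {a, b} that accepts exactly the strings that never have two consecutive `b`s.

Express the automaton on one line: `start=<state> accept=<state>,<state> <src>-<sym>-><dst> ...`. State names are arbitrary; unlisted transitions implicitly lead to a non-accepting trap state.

Track partial matches of the forbidden pattern `bb`. State s2 is a dead state reached once `bb` has occurred; every other state accepts. s0 means no part of `bb` is currently matched.
A 3-state machine:
        a   b  
>* s0   s0  s1 
 * s1   s0  s2 
   s2   s2  s2 
(> = start, * = accepting)

start=s0 accept=s0,s1 s0-a->s0 s0-b->s1 s1-a->s0 s1-b->s2 s2-a->s2 s2-b->s2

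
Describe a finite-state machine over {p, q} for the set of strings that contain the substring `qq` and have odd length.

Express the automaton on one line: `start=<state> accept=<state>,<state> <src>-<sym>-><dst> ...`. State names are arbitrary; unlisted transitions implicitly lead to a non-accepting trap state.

start=s0 accept=s5 s0-p->s1 s0-q->s2 s1-p->s0 s1-q->s3 s2-p->s0 s2-q->s4 s3-p->s1 s3-q->s5 s4-p->s5 s4-q->s5 s5-p->s4 s5-q->s4

Build one automaton per condition and run them in lockstep. One (3 states) tracks whether and how much of `qq` has been seen; the other (2 states) tracks the input length modulo 2. Each combined state is a pair, one component from each; accept when both components accept.
        p   q  
>  s0   s1  s2 
   s1   s0  s3 
   s2   s0  s4 
   s3   s1  s5 
   s4   s5  s5 
 * s5   s4  s4 
(> = start, * = accepting)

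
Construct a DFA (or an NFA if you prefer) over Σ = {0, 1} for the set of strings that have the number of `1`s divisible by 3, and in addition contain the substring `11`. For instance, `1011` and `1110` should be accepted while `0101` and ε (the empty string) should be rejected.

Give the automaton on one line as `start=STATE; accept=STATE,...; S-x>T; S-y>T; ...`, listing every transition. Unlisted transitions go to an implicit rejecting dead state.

start=A; accept=F; A-0>A; A-1>B; B-0>C; B-1>D; C-0>C; C-1>E; D-0>D; D-1>F; E-0>G; E-1>F; F-0>F; F-1>H; G-0>G; G-1>I; H-0>H; H-1>D; I-0>A; I-1>H

Run two small machines in parallel and take their product. The first has 3 states tracking the count of `1`s modulo 3; the second has 3 states tracking whether and how much of `11` has been seen. A product state is a pair (one from each), accepting exactly when both do.
A 9-state machine:
       0  1 
>  A   A  B 
   B   C  D 
   C   C  E 
   D   D  F 
   E   G  F 
 * F   F  H 
   G   G  I 
   H   H  D 
   I   A  H 
(> = start, * = accepting)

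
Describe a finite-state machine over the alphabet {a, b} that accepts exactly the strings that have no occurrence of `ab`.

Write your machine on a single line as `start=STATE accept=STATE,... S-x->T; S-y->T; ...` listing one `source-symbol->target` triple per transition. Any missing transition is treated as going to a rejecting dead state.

start=s0; accept=s0,s1; s0-a->s1; s0-b->s0; s1-a->s1; s1-b->s2; s2-a->s2; s2-b->s2

This is the complement of 'contains `ab`'. Use the same substring-matching states — s0 through s2 holding how much of `ab` has just been matched — but flip the accepting set: everything except the trap s2 accepts.
With 3 states:
        a   b  
>* s0   s1  s0 
 * s1   s1  s2 
   s2   s2  s2 
(> = start, * = accepting)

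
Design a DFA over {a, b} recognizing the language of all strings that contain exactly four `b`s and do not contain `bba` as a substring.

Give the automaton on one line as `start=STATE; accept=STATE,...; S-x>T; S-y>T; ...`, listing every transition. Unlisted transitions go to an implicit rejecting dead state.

Run two small machines in parallel and take their product. One (6 states) tracks the count of `b`s, saturating at 5; the other (4 states) tracks partial matches of the forbidden pattern `bba`. Each combined state is a pair, one component from each; accept when both components accept. Equivalent product states are then merged.
          a    b  
>  q0     q0   q1 
   q1     q2   q3 
   q2     q2   q4 
   q3     q5   q6 
   q4     q7   q6 
   q5     q5   q5 
   q6     q5   q8 
   q7     q7   q9 
 * q8     q5   q5 
   q9    q10   q8 
   q10   q10  q11 
 * q11   q11   q5 
(> = start, * = accepting)

start=q0; accept=q8,q11; q0-a>q0; q0-b>q1; q1-a>q2; q1-b>q3; q2-a>q2; q2-b>q4; q3-a>q5; q3-b>q6; q4-a>q7; q4-b>q6; q5-a>q5; q5-b>q5; q6-a>q5; q6-b>q8; q7-a>q7; q7-b>q9; q8-a>q5; q8-b>q5; q9-a>q10; q9-b>q8; q10-a>q10; q10-b>q11; q11-a>q11; q11-b>q5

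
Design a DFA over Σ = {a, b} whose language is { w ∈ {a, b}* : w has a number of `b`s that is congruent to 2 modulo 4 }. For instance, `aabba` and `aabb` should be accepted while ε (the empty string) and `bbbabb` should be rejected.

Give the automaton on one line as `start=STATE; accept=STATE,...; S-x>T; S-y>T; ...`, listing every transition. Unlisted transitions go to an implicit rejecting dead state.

start=S0; accept=S2; S0-a>S0; S0-b>S1; S1-a>S1; S1-b>S2; S2-a>S2; S2-b>S3; S3-a>S3; S3-b>S0

Keep the running count of `b`s modulo 4: each `b` advances along the cycle S0 → S1 → S2 → S3 → S0 while other symbols loop. Accept at S2.
A 4-state machine:
        a   b  
>  S0   S0  S1 
   S1   S1  S2 
 * S2   S2  S3 
   S3   S3  S0 
(> = start, * = accepting)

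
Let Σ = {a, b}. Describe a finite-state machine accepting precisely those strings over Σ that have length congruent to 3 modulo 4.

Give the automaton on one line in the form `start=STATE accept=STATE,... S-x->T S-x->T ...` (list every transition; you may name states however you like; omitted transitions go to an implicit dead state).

Only the length mod 4 matters, so use a 4-cycle: from any state, every input symbol moves to the next state, wrapping q3 back to q0. Mark q3 accepting.
With 4 states:
        a   b  
>  q0   q1  q1 
   q1   q2  q2 
   q2   q3  q3 
 * q3   q0  q0 
(> = start, * = accepting)

start=q0 accept=q3 q0-a->q1 q0-b->q1 q1-a->q2 q1-b->q2 q2-a->q3 q2-b->q3 q3-a->q0 q3-b->q0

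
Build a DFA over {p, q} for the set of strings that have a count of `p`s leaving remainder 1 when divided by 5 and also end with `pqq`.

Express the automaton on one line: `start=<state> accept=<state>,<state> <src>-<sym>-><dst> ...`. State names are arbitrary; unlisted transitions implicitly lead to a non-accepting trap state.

start=S0 accept=S6 S0-p->S1 S0-q->S0 S1-p->S2 S1-q->S3 S2-p->S4 S2-q->S5 S3-p->S2 S3-q->S6 S4-p->S7 S4-q->S8 S5-p->S4 S5-q->S9 S6-p->S2 S6-q->S10 S7-p->S11 S7-q->S12 S8-p->S7 S8-q->S13 S9-p->S4 S9-q->S14 S10-p->S2 S10-q->S10 S11-p->S1 S11-q->S15 S12-p->S11 S12-q->S16 S13-p->S7 S13-q->S17 S14-p->S4 S14-q->S14 S15-p->S1 S15-q->S18 S16-p->S11 S16-q->S19 S17-p->S7 S17-q->S17 S18-p->S1 S18-q->S0 S19-p->S11 S19-q->S19

Run two small machines in parallel and take their product. One (5 states) tracks the count of `p`s modulo 5; the other (4 states) tracks how much of the suffix `pqq` has currently been matched. Each combined state is a pair, one component from each; accept when both components accept.
20 states suffice.
          p    q  
>  S0     S1   S0 
   S1     S2   S3 
   S2     S4   S5 
   S3     S2   S6 
   S4     S7   S8 
   S5     S4   S9 
 * S6     S2  S10 
   S7    S11  S12 
   S8     S7  S13 
   S9     S4  S14 
   S10    S2  S10 
   S11    S1  S15 
   S12   S11  S16 
   S13    S7  S17 
   S14    S4  S14 
   S15    S1  S18 
   S16   S11  S19 
   S17    S7  S17 
   S18    S1   S0 
   S19   S11  S19 
(> = start, * = accepting)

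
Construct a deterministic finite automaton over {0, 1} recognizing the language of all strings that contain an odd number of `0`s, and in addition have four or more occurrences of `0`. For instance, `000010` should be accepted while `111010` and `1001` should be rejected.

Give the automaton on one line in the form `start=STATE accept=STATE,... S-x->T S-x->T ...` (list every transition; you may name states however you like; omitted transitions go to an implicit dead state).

start=q0 accept=q5 q0-0->q1 q0-1->q0 q1-0->q2 q1-1->q1 q2-0->q3 q2-1->q2 q3-0->q4 q3-1->q3 q4-0->q5 q4-1->q4 q5-0->q6 q5-1->q5 q6-0->q5 q6-1->q6

Handle the two conditions separately and then intersect. The first has 2 states tracking the count of `0`s modulo 2; the second has 6 states tracking the count of `0`s, saturating at 5. A product state is a pair (one from each), accepting exactly when both do.
        0   1  
>  q0   q1  q0 
   q1   q2  q1 
   q2   q3  q2 
   q3   q4  q3 
   q4   q5  q4 
 * q5   q6  q5 
   q6   q5  q6 
(> = start, * = accepting)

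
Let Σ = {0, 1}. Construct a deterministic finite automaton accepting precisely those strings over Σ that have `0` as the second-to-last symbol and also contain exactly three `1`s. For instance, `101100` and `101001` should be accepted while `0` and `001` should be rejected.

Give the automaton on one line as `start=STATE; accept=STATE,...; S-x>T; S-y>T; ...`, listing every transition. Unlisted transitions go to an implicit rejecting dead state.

start=q0; accept=q5,q8; q0-0>q0; q0-1>q1; q1-0>q1; q1-1>q2; q2-0>q3; q2-1>q4; q3-0>q3; q3-1>q5; q4-0>q6; q4-1>q7; q5-0>q6; q5-1>q7; q6-0>q8; q6-1>q7; q7-0>q7; q7-1>q7; q8-0>q8; q8-1>q7

Run two small machines in parallel and take their product. The first has 7 states tracking the last 2 symbols read; the second has 5 states tracking the count of `1`s, saturating at 4. A product state is a pair (one from each), accepting exactly when both do. Equivalent product states are then merged.
9 states suffice.
        0   1  
>  q0   q0  q1 
   q1   q1  q2 
   q2   q3  q4 
   q3   q3  q5 
   q4   q6  q7 
 * q5   q6  q7 
   q6   q8  q7 
   q7   q7  q7 
 * q8   q8  q7 
(> = start, * = accepting)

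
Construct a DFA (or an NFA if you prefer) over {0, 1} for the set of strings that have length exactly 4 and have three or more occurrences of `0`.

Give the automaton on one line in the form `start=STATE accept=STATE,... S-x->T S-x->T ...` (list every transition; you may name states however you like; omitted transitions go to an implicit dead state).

start=q0 accept=q10,q11 q0-0->q1 q0-1->q2 q1-0->q3 q1-1->q4 q2-0->q4 q2-1->q5 q3-0->q6 q3-1->q7 q4-0->q7 q4-1->q8 q5-0->q8 q5-1->q9 q6-0->q10 q6-1->q11 q7-0->q11 q7-1->q12 q8-0->q12 q8-1->q13 q9-0->q13 q9-1->q14 q10-0->q15 q10-1->q15 q11-0->q15 q11-1->q16 q12-0->q16 q12-1->q17 q13-0->q17 q13-1->q18 q14-0->q18 q14-1->q19 q15-0->q15 q15-1->q15 q16-0->q15 q16-1->q16 q17-0->q16 q17-1->q17 q18-0->q17 q18-1->q18 q19-0->q18 q19-1->q19

Handle the two conditions separately and then intersect. The first has 6 states tracking the input length, saturating at 5; the second has 5 states tracking the count of `0`s, saturating at 4. A product state is a pair (one from each), accepting exactly when both do.
          0    1  
>  q0     q1   q2 
   q1     q3   q4 
   q2     q4   q5 
   q3     q6   q7 
   q4     q7   q8 
   q5     q8   q9 
   q6    q10  q11 
   q7    q11  q12 
   q8    q12  q13 
   q9    q13  q14 
 * q10   q15  q15 
 * q11   q15  q16 
   q12   q16  q17 
   q13   q17  q18 
   q14   q18  q19 
   q15   q15  q15 
   q16   q15  q16 
   q17   q16  q17 
   q18   q17  q18 
   q19   q18  q19 
(> = start, * = accepting)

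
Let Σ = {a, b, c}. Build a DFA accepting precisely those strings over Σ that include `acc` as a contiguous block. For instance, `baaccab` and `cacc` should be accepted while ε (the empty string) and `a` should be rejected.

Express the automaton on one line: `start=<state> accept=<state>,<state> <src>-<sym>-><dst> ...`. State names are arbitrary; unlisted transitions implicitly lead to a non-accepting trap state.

start=S0 accept=S3 S0-a->S1 S0-b->S0 S0-c->S0 S1-a->S1 S1-b->S0 S1-c->S2 S2-a->S1 S2-b->S0 S2-c->S3 S3-a->S3 S3-b->S3 S3-c->S3

States S0..S2 record the length of the longest prefix of `acc` that matches the current input suffix. Reaching S3 means `acc` has been seen, and we stay there forever. Accept from S3.
With 4 states:
        a   b   c  
>  S0   S1  S0  S0 
   S1   S1  S0  S2 
   S2   S1  S0  S3 
 * S3   S3  S3  S3 
(> = start, * = accepting)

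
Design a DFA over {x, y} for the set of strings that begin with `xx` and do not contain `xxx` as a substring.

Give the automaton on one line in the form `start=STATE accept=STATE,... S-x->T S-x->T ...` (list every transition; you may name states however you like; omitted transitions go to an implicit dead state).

Handle the two conditions separately and then intersect. The first has 4 states tracking whether the input so far still matches the prefix `xx`; the second has 4 states tracking partial matches of the forbidden pattern `xxx`. A product state is a pair (one from each), accepting exactly when both do. After merging equivalent states the machine shrinks.
6 states suffice.
        x   y  
>  s0   s1  s2 
   s1   s3  s2 
   s2   s2  s2 
 * s3   s2  s4 
 * s4   s5  s4 
 * s5   s3  s4 
(> = start, * = accepting)

start=s0 accept=s3,s4,s5 s0-x->s1 s0-y->s2 s1-x->s3 s1-y->s2 s2-x->s2 s2-y->s2 s3-x->s2 s3-y->s4 s4-x->s5 s4-y->s4 s5-x->s3 s5-y->s4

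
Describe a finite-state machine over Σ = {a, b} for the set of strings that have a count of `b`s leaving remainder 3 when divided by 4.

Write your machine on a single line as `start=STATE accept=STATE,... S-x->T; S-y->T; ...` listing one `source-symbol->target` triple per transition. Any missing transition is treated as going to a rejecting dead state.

start=q0; accept=q3; q0-a->q0; q0-b->q1; q1-a->q1; q1-b->q2; q2-a->q2; q2-b->q3; q3-a->q3; q3-b->q0

The only thing that matters is how many `b`s have appeared, reduced mod 4. Use one state per residue: q0 for 0, …, q3 for 3. Reading `b` moves to the next residue; anything else stays put. q3 is accepting.
4 states suffice.
        a   b  
>  q0   q0  q1 
   q1   q1  q2 
   q2   q2  q3 
 * q3   q3  q0 
(> = start, * = accepting)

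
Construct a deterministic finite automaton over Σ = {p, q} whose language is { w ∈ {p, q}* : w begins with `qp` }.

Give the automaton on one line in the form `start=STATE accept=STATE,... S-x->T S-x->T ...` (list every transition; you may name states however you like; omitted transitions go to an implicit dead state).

Check the first 2 symbols one by one: A through B record how many have matched `qp` so far; any wrong symbol goes to the dead state D. After all 2 match we enter the accepting sink C.
A 4-state machine:
       p  q 
>  A   D  B 
   B   C  D 
 * C   C  C 
   D   D  D 
(> = start, * = accepting)

start=A accept=C A-p->D A-q->B B-p->C B-q->D C-p->C C-q->C D-p->D D-q->D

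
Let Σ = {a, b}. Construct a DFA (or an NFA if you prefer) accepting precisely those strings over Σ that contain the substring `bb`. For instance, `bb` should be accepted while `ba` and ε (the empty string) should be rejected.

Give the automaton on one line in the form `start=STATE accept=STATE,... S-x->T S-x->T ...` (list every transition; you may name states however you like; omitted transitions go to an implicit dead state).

start=q0 accept=q2 q0-a->q0 q0-b->q1 q1-a->q0 q1-b->q2 q2-a->q2 q2-b->q2

States q0..q1 record the length of the longest prefix of `bb` that matches the current input suffix. Reaching q2 means `bb` has been seen, and we stay there forever. Accept from q2.
With 3 states:
        a   b  
>  q0   q0  q1 
   q1   q0  q2 
 * q2   q2  q2 
(> = start, * = accepting)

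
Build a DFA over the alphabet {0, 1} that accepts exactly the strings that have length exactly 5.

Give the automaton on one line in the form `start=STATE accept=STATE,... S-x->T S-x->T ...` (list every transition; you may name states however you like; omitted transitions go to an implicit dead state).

We only need to distinguish lengths 0, 1, …, 5, and '>5'. Chain S0 → S1 → S2 → S3 → S4 → S5 → S6 on every symbol, with S6 looping. Accepting states: {S5}.
7 states suffice.
        0   1  
>  S0   S1  S1 
   S1   S2  S2 
   S2   S3  S3 
   S3   S4  S4 
   S4   S5  S5 
 * S5   S6  S6 
   S6   S6  S6 
(> = start, * = accepting)

start=S0 accept=S5 S0-0->S1 S0-1->S1 S1-0->S2 S1-1->S2 S2-0->S3 S2-1->S3 S3-0->S4 S3-1->S4 S4-0->S5 S4-1->S5 S5-0->S6 S5-1->S6 S6-0->S6 S6-1->S6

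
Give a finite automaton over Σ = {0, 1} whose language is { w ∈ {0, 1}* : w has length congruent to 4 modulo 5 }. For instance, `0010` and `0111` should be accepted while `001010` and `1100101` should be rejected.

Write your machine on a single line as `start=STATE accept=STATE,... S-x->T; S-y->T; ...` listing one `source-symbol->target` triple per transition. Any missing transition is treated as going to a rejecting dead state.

Count input length modulo 5: every symbol advances one step around the cycle S0 → S1 → S2 → S3 → S4 → S0. Accept at S4.
        0   1  
>  S0   S1  S1 
   S1   S2  S2 
   S2   S3  S3 
   S3   S4  S4 
 * S4   S0  S0 
(> = start, * = accepting)

start=S0; accept=S4; S0-0->S1; S0-1->S1; S1-0->S2; S1-1->S2; S2-0->S3; S2-1->S3; S3-0->S4; S3-1->S4; S4-0->S0; S4-1->S0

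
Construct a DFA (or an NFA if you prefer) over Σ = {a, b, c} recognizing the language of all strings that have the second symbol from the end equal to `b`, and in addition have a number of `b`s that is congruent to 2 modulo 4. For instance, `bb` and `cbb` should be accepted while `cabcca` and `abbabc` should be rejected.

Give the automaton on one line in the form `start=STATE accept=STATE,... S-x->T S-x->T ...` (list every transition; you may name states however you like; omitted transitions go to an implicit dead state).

start=s0 accept=s3,s5 s0-a->s0 s0-b->s1 s0-c->s0 s1-a->s2 s1-b->s3 s1-c->s2 s2-a->s2 s2-b->s4 s2-c->s2 s3-a->s5 s3-b->s6 s3-c->s5 s4-a->s5 s4-b->s6 s4-c->s5 s5-a->s7 s5-b->s6 s5-c->s7 s6-a->s6 s6-b->s0 s6-c->s6 s7-a->s7 s7-b->s6 s7-c->s7

Handle the two conditions separately and then intersect. One (13 states) tracks the last 2 symbols read; the other (4 states) tracks the count of `b`s modulo 4. Each combined state is a pair, one component from each; accept when both components accept. After merging equivalent states the machine shrinks.
8 states suffice.
        a   b   c  
>  s0   s0  s1  s0 
   s1   s2  s3  s2 
   s2   s2  s4  s2 
 * s3   s5  s6  s5 
   s4   s5  s6  s5 
 * s5   s7  s6  s7 
   s6   s6  s0  s6 
   s7   s7  s6  s7 
(> = start, * = accepting)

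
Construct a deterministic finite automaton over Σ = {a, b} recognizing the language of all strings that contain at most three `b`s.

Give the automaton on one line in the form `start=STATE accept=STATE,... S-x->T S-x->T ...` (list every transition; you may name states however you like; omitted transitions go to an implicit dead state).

start=q0 accept=q0,q1,q2,q3 q0-a->q0 q0-b->q1 q1-a->q1 q1-b->q2 q2-a->q2 q2-b->q3 q3-a->q3 q3-b->q4 q4-a->q4 q4-b->q4

Count `b`s, saturating at 4: states q0 through q3 mean 0 through 3 `b`s seen; q4 means more than 3. Each `b` increments (capped at q4); other symbols loop. Accept from {q0, q1, q2, q3}.
        a   b  
>* q0   q0  q1 
 * q1   q1  q2 
 * q2   q2  q3 
 * q3   q3  q4 
   q4   q4  q4 
(> = start, * = accepting)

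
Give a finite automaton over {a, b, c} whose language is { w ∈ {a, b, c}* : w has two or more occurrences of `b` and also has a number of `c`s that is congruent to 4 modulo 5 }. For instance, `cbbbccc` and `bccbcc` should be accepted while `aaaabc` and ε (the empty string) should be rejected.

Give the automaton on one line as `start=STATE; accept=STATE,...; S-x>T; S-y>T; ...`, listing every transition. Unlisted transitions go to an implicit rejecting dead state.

start=s0; accept=s18,s19; s0-a>s0; s0-b>s1; s0-c>s2; s1-a>s1; s1-b>s3; s1-c>s4; s2-a>s2; s2-b>s4; s2-c>s5; s3-a>s3; s3-b>s6; s3-c>s7; s4-a>s4; s4-b>s7; s4-c>s8; s5-a>s5; s5-b>s8; s5-c>s9; s6-a>s6; s6-b>s6; s6-c>s10; s7-a>s7; s7-b>s10; s7-c>s11; s8-a>s8; s8-b>s11; s8-c>s12; s9-a>s9; s9-b>s12; s9-c>s13; s10-a>s10; s10-b>s10; s10-c>s14; s11-a>s11; s11-b>s14; s11-c>s15; s12-a>s12; s12-b>s15; s12-c>s16; s13-a>s13; s13-b>s16; s13-c>s0; s14-a>s14; s14-b>s14; s14-c>s17; s15-a>s15; s15-b>s17; s15-c>s18; s16-a>s16; s16-b>s18; s16-c>s1; s17-a>s17; s17-b>s17; s17-c>s19; s18-a>s18; s18-b>s19; s18-c>s3; s19-a>s19; s19-b>s19; s19-c>s6

Run two small machines in parallel and take their product. One (4 states) tracks the count of `b`s, saturating at 3; the other (5 states) tracks the count of `c`s modulo 5. Each combined state is a pair, one component from each; accept when both components accept.
A 20-state machine:
          a    b    c  
>  s0     s0   s1   s2 
   s1     s1   s3   s4 
   s2     s2   s4   s5 
   s3     s3   s6   s7 
   s4     s4   s7   s8 
   s5     s5   s8   s9 
   s6     s6   s6  s10 
   s7     s7  s10  s11 
   s8     s8  s11  s12 
   s9     s9  s12  s13 
   s10   s10  s10  s14 
   s11   s11  s14  s15 
   s12   s12  s15  s16 
   s13   s13  s16   s0 
   s14   s14  s14  s17 
   s15   s15  s17  s18 
   s16   s16  s18   s1 
   s17   s17  s17  s19 
 * s18   s18  s19   s3 
 * s19   s19  s19   s6 
(> = start, * = accepting)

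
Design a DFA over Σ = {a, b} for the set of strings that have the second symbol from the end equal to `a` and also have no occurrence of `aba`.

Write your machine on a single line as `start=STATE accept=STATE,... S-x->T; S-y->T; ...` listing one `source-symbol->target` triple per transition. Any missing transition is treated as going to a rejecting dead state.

start=s0; accept=s2,s3; s0-a->s1; s0-b->s0; s1-a->s2; s1-b->s3; s2-a->s2; s2-b->s3; s3-a->s4; s3-b->s0; s4-a->s4; s4-b->s4

Run two small machines in parallel and take their product. One (7 states) tracks the last 2 symbols read; the other (4 states) tracks partial matches of the forbidden pattern `aba`. Each combined state is a pair, one component from each; accept when both components accept. After merging equivalent states the machine shrinks.
A 5-state machine:
        a   b  
>  s0   s1  s0 
   s1   s2  s3 
 * s2   s2  s3 
 * s3   s4  s0 
   s4   s4  s4 
(> = start, * = accepting)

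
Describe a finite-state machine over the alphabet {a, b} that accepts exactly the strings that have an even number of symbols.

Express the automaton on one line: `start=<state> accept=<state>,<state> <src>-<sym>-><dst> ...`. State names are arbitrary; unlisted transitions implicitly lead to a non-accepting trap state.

Count input length modulo 2: every symbol advances one step around the cycle q0 → q1 → q0. Accept at q0.
        a   b  
>* q0   q1  q1 
   q1   q0  q0 
(> = start, * = accepting)

start=q0 accept=q0 q0-a->q1 q0-b->q1 q1-a->q0 q1-b->q0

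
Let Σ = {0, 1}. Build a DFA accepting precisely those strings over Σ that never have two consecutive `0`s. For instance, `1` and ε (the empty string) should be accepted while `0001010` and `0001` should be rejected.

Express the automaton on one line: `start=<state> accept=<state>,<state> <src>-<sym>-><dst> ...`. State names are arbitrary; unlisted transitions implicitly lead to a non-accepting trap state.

start=q0 accept=q0,q1 q0-0->q1 q0-1->q0 q1-0->q2 q1-1->q0 q2-0->q2 q2-1->q2

Track partial matches of the forbidden pattern `00`. State q2 is a dead state reached once `00` has occurred; every other state accepts. q0 means no part of `00` is currently matched.
        0   1  
>* q0   q1  q0 
 * q1   q2  q0 
   q2   q2  q2 
(> = start, * = accepting)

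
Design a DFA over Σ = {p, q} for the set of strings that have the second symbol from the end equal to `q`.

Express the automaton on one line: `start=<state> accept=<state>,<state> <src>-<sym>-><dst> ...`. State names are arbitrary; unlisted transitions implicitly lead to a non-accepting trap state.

start=A accept=F,G A-p->B A-q->C B-p->D B-q->E C-p->F C-q->G D-p->D D-q->E E-p->F E-q->G F-p->D F-q->E G-p->F G-q->G

Because acceptance depends on a position counted from the end, the machine has to buffer the most recent 2 symbols. Make each state the string of the last up-to-2 symbols read; on input `x` shift the window left and append `x`. Accept when the buffered window has length 2 and begins with `q`.
A 7-state machine:
       p  q 
>  A   B  C 
   B   D  E 
   C   F  G 
   D   D  E 
   E   F  G 
 * F   D  E 
 * G   F  G 
(> = start, * = accepting)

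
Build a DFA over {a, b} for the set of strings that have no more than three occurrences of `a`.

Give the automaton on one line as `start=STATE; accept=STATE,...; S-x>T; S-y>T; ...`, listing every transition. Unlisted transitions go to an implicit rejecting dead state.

Only the number of `a`s matters, and only up to 4. Make a chain q0 → q1 → q2 → q3 → q4 advanced by each `a` (with q4 absorbing); every other symbol self-loops. The accepting set is {q0, q1, q2, q3}.
        a   b  
>* q0   q1  q0 
 * q1   q2  q1 
 * q2   q3  q2 
 * q3   q4  q3 
   q4   q4  q4 
(> = start, * = accepting)

start=q0; accept=q0,q1,q2,q3; q0-a>q1; q0-b>q0; q1-a>q2; q1-b>q1; q2-a>q3; q2-b>q2; q3-a>q4; q3-b>q3; q4-a>q4; q4-b>q4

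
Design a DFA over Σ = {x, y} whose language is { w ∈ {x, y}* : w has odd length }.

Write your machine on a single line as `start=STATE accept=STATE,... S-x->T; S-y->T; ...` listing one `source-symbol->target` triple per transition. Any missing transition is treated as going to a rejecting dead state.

Only the length mod 2 matters, so use a 2-cycle: from any state, every input symbol moves to the next state, wrapping q1 back to q0. Mark q1 accepting.
A 2-state machine:
        x   y  
>  q0   q1  q1 
 * q1   q0  q0 
(> = start, * = accepting)

start=q0; accept=q1; q0-x->q1; q0-y->q1; q1-x->q0; q1-y->q0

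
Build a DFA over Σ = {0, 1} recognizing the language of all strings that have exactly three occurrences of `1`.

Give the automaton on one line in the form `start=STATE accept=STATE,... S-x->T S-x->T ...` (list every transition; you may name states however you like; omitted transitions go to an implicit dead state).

start=s0 accept=s3 s0-0->s0 s0-1->s1 s1-0->s1 s1-1->s2 s2-0->s2 s2-1->s3 s3-0->s3 s3-1->s4 s4-0->s4 s4-1->s4

Only the number of `1`s matters, and only up to 4. Make a chain s0 → s1 → s2 → s3 → s4 advanced by each `1` (with s4 absorbing); every other symbol self-loops. The accepting set is {s3}.
With 5 states:
        0   1  
>  s0   s0  s1 
   s1   s1  s2 
   s2   s2  s3 
 * s3   s3  s4 
   s4   s4  s4 
(> = start, * = accepting)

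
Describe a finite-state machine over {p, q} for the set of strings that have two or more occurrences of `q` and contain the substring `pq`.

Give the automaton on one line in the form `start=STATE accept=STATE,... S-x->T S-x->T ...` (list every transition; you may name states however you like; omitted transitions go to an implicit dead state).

Build one automaton per condition and run them in lockstep. The first has 4 states tracking the count of `q`s, saturating at 3; the second has 3 states tracking whether and how much of `pq` has been seen. A product state is a pair (one from each), accepting exactly when both do. After merging equivalent states the machine shrinks.
        p   q  
>  s0   s1  s2 
   s1   s1  s3 
   s2   s3  s2 
   s3   s3  s4 
 * s4   s4  s4 
(> = start, * = accepting)

start=s0 accept=s4 s0-p->s1 s0-q->s2 s1-p->s1 s1-q->s3 s2-p->s3 s2-q->s2 s3-p->s3 s3-q->s4 s4-p->s4 s4-q->s4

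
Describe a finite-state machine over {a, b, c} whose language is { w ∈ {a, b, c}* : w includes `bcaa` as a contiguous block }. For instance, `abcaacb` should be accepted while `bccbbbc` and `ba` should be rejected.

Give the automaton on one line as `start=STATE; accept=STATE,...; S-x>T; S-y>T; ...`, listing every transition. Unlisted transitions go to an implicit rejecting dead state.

start=S0; accept=S4; S0-a>S0; S0-b>S1; S0-c>S0; S1-a>S0; S1-b>S1; S1-c>S2; S2-a>S3; S2-b>S1; S2-c>S0; S3-a>S4; S3-b>S1; S3-c>S0; S4-a>S4; S4-b>S4; S4-c>S4

Track how much of `bcaa` has been matched so far: state S0 is no progress, S4 is the absorbing accept state reached once `bcaa` has occurred. Intermediate states record partial matches; on a mismatch, fall back to the longest reusable overlap.
5 states suffice.
        a   b   c  
>  S0   S0  S1  S0 
   S1   S0  S1  S2 
   S2   S3  S1  S0 
   S3   S4  S1  S0 
 * S4   S4  S4  S4 
(> = start, * = accepting)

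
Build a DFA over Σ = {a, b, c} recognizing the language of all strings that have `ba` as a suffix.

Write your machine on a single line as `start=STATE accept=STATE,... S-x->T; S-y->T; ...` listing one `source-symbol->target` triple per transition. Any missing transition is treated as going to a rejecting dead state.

Let each state record the length of the longest suffix of the input read so far that is also a prefix of `ba`. s1 means the last symbol is `b`; s2 means the last 2 symbols are `ba`. Accept only at s2, where the string currently ends in `ba`.
        a   b   c  
>  s0   s0  s1  s0 
   s1   s2  s1  s0 
 * s2   s0  s1  s0 
(> = start, * = accepting)

start=s0; accept=s2; s0-a->s0; s0-b->s1; s0-c->s0; s1-a->s2; s1-b->s1; s1-c->s0; s2-a->s0; s2-b->s1; s2-c->s0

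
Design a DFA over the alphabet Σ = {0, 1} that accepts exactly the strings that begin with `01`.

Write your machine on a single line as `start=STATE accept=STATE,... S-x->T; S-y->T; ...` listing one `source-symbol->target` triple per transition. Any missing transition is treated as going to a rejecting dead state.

start=A; accept=C; A-0->B; A-1->D; B-0->D; B-1->C; C-0->C; C-1->C; D-0->D; D-1->D

Check the first 2 symbols one by one: A through B record how many have matched `01` so far; any wrong symbol goes to the dead state D. After all 2 match we enter the accepting sink C.
With 4 states:
       0  1 
>  A   B  D 
   B   D  C 
 * C   C  C 
   D   D  D 
(> = start, * = accepting)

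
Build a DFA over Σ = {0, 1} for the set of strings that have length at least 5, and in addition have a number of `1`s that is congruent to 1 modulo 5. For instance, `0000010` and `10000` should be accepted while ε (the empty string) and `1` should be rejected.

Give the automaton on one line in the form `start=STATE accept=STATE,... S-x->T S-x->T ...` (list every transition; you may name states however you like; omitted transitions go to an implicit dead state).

start=q0 accept=q12 q0-0->q1 q0-1->q2 q1-0->q3 q1-1->q4 q2-0->q4 q2-1->q5 q3-0->q6 q3-1->q7 q4-0->q7 q4-1->q5 q5-0->q5 q5-1->q8 q6-0->q9 q6-1->q10 q7-0->q10 q7-1->q5 q8-0->q8 q8-1->q11 q9-0->q9 q9-1->q12 q10-0->q12 q10-1->q5 q11-0->q11 q11-1->q9 q12-0->q12 q12-1->q5

Run two small machines in parallel and take their product. One (7 states) tracks the input length, saturating at 6; the other (5 states) tracks the count of `1`s modulo 5. Each combined state is a pair, one component from each; accept when both components accept. Minimizing collapses redundant product states.
          0    1  
>  q0     q1   q2 
   q1     q3   q4 
   q2     q4   q5 
   q3     q6   q7 
   q4     q7   q5 
   q5     q5   q8 
   q6     q9  q10 
   q7    q10   q5 
   q8     q8  q11 
   q9     q9  q12 
   q10   q12   q5 
   q11   q11   q9 
 * q12   q12   q5 
(> = start, * = accepting)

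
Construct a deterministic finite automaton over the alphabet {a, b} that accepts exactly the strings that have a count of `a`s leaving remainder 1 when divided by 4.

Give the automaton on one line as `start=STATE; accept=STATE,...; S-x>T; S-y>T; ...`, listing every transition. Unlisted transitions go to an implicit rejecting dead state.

start=S0; accept=S1; S0-a>S1; S0-b>S0; S1-a>S2; S1-b>S1; S2-a>S3; S2-b>S2; S3-a>S0; S3-b>S3

The only thing that matters is how many `a`s have appeared, reduced mod 4. Use one state per residue: S0 for 0, …, S3 for 3. Reading `a` moves to the next residue; anything else stays put. S1 is accepting.
A 4-state machine:
        a   b  
>  S0   S1  S0 
 * S1   S2  S1 
   S2   S3  S2 
   S3   S0  S3 
(> = start, * = accepting)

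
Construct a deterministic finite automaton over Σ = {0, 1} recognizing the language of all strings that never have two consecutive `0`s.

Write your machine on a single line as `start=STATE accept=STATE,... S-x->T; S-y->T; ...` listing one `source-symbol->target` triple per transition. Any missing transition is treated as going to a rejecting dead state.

Track partial matches of the forbidden pattern `00`. State S2 is a dead state reached once `00` has occurred; every other state accepts. S0 means no part of `00` is currently matched.
        0   1  
>* S0   S1  S0 
 * S1   S2  S0 
   S2   S2  S2 
(> = start, * = accepting)

start=S0; accept=S0,S1; S0-0->S1; S0-1->S0; S1-0->S2; S1-1->S0; S2-0->S2; S2-1->S2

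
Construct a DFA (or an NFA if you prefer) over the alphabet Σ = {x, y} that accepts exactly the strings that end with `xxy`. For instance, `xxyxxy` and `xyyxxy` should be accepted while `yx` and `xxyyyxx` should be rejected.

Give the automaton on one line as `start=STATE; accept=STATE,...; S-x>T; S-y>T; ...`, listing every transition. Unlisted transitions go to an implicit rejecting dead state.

Let each state record the length of the longest suffix of the input read so far that is also a prefix of `xxy`. S1 means the last symbol is `x`; S2 means the last 2 symbols are `xx`; S3 means the last 3 symbols are `xxy`. Accept only at S3, where the string currently ends in `xxy`.
4 states suffice.
        x   y  
>  S0   S1  S0 
   S1   S2  S0 
   S2   S2  S3 
 * S3   S1  S0 
(> = start, * = accepting)

start=S0; accept=S3; S0-x>S1; S0-y>S0; S1-x>S2; S1-y>S0; S2-x>S2; S2-y>S3; S3-x>S1; S3-y>S0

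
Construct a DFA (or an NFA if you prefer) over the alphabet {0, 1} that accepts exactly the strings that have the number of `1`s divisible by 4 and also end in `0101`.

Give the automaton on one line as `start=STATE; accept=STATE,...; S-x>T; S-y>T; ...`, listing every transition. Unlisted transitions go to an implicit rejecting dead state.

start=S0; accept=S17; S0-0>S1; S0-1>S2; S1-0>S1; S1-1>S3; S2-0>S4; S2-1>S5; S3-0>S6; S3-1>S5; S4-0>S4; S4-1>S7; S5-0>S8; S5-1>S9; S6-0>S4; S6-1>S10; S7-0>S11; S7-1>S9; S8-0>S8; S8-1>S12; S9-0>S13; S9-1>S0; S10-0>S11; S10-1>S9; S11-0>S8; S11-1>S14; S12-0>S15; S12-1>S0; S13-0>S13; S13-1>S16; S14-0>S15; S14-1>S0; S15-0>S13; S15-1>S17; S16-0>S18; S16-1>S2; S17-0>S18; S17-1>S2; S18-0>S1; S18-1>S19; S19-0>S6; S19-1>S5

Run two small machines in parallel and take their product. One (4 states) tracks the count of `1`s modulo 4; the other (5 states) tracks how much of the suffix `0101` has currently been matched. Each combined state is a pair, one component from each; accept when both components accept.
20 states suffice.
          0    1  
>  S0     S1   S2 
   S1     S1   S3 
   S2     S4   S5 
   S3     S6   S5 
   S4     S4   S7 
   S5     S8   S9 
   S6     S4  S10 
   S7    S11   S9 
   S8     S8  S12 
   S9    S13   S0 
   S10   S11   S9 
   S11    S8  S14 
   S12   S15   S0 
   S13   S13  S16 
   S14   S15   S0 
   S15   S13  S17 
   S16   S18   S2 
 * S17   S18   S2 
   S18    S1  S19 
   S19    S6   S5 
(> = start, * = accepting)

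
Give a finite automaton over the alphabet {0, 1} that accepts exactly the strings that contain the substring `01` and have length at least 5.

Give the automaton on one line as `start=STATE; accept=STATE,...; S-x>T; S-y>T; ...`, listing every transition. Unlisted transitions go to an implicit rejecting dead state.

start=q0; accept=q11; q0-0>q1; q0-1>q2; q1-0>q3; q1-1>q4; q2-0>q3; q2-1>q5; q3-0>q6; q3-1>q7; q4-0>q7; q4-1>q7; q5-0>q6; q5-1>q8; q6-0>q9; q6-1>q10; q7-0>q10; q7-1>q10; q8-0>q9; q8-1>q8; q9-0>q9; q9-1>q11; q10-0>q11; q10-1>q11; q11-0>q11; q11-1>q11

Build one automaton per condition and run them in lockstep. The first has 3 states tracking whether and how much of `01` has been seen; the second has 7 states tracking the input length, saturating at 6. A product state is a pair (one from each), accepting exactly when both do. Minimizing collapses redundant product states.
With 12 states:
          0    1  
>  q0     q1   q2 
   q1     q3   q4 
   q2     q3   q5 
   q3     q6   q7 
   q4     q7   q7 
   q5     q6   q8 
   q6     q9  q10 
   q7    q10  q10 
   q8     q9   q8 
   q9     q9  q11 
   q10   q11  q11 
 * q11   q11  q11 
(> = start, * = accepting)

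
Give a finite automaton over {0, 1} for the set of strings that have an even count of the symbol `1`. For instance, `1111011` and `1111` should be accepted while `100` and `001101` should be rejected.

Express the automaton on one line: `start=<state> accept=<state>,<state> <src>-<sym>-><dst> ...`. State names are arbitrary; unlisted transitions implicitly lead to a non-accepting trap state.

The only thing that matters is how many `1`s have appeared, reduced mod 2. Use one state per residue: A for 0, …, B for 1. Reading `1` moves to the next residue; anything else stays put. A is accepting.
A 2-state machine:
       0  1 
>* A   A  B 
   B   B  A 
(> = start, * = accepting)

start=A accept=A A-0->A A-1->B B-0->B B-1->A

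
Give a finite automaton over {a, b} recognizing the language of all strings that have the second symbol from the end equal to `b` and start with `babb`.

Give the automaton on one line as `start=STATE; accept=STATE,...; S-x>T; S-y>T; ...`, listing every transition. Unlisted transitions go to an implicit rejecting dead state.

start=q0; accept=q5,q6; q0-a>q1; q0-b>q2; q1-a>q1; q1-b>q1; q2-a>q3; q2-b>q1; q3-a>q1; q3-b>q4; q4-a>q1; q4-b>q5; q5-a>q6; q5-b>q5; q6-a>q7; q6-b>q8; q7-a>q7; q7-b>q8; q8-a>q6; q8-b>q5

Build one automaton per condition and run them in lockstep. One (7 states) tracks the last 2 symbols read; the other (6 states) tracks whether the input so far still matches the prefix `babb`. Each combined state is a pair, one component from each; accept when both components accept. Equivalent product states are then merged.
9 states suffice.
        a   b  
>  q0   q1  q2 
   q1   q1  q1 
   q2   q3  q1 
   q3   q1  q4 
   q4   q1  q5 
 * q5   q6  q5 
 * q6   q7  q8 
   q7   q7  q8 
   q8   q6  q5 
(> = start, * = accepting)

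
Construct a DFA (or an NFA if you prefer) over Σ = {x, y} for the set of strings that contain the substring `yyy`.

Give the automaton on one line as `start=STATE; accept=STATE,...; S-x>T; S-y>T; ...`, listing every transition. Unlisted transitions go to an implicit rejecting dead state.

States q0..q2 record the length of the longest prefix of `yyy` that matches the current input suffix. Reaching q3 means `yyy` has been seen, and we stay there forever. Accept from q3.
With 4 states:
        x   y  
>  q0   q0  q1 
   q1   q0  q2 
   q2   q0  q3 
 * q3   q3  q3 
(> = start, * = accepting)

start=q0; accept=q3; q0-x>q0; q0-y>q1; q1-x>q0; q1-y>q2; q2-x>q0; q2-y>q3; q3-x>q3; q3-y>q3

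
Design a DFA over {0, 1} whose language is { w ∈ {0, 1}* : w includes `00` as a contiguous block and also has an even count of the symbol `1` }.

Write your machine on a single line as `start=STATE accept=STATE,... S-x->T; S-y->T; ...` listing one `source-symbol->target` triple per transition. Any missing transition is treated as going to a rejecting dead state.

Handle the two conditions separately and then intersect. One (3 states) tracks whether and how much of `00` has been seen; the other (2 states) tracks the count of `1`s modulo 2. Each combined state is a pair, one component from each; accept when both components accept.
6 states suffice.
        0   1  
>  q0   q1  q2 
   q1   q3  q2 
   q2   q4  q0 
 * q3   q3  q5 
   q4   q5  q0 
   q5   q5  q3 
(> = start, * = accepting)

start=q0; accept=q3; q0-0->q1; q0-1->q2; q1-0->q3; q1-1->q2; q2-0->q4; q2-1->q0; q3-0->q3; q3-1->q5; q4-0->q5; q4-1->q0; q5-0->q5; q5-1->q3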